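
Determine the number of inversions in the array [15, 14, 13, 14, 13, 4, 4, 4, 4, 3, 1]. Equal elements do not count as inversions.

Inversions: 46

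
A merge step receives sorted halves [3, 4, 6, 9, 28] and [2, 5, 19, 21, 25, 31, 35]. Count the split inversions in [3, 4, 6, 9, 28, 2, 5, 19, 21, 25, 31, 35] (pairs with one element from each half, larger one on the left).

Count, for every r in R, how many entries of L exceed r:
r = 2: 3, 4, 6, 9, 28 → 5
r = 5: 6, 9, 28 → 3
r = 19: 28 → 1
r = 21: 28 → 1
r = 25: 28 → 1
r = 31: none → 0
r = 35: none → 0
Cross-inversions: 5 + 3 + 1 + 1 + 1 + 0 + 0 = 11

11 split inversions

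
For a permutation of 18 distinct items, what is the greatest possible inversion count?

Inversions: 153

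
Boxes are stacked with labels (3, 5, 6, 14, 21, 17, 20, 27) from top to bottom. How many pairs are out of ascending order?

Element-by-element contributions:
3 → none → 0
5 → none → 0
6 → none → 0
14 → none → 0
21 → 17, 20 → 2
17 → none → 0
20 → none → 0
27 → none → 0
Sum: 0 + 0 + 0 + 0 + 2 + 0 + 0 + 0 = 2

2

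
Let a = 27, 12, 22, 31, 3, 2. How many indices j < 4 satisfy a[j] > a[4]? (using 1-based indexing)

The element at index 4 is 31.
Elements before it: 27, 12, 22
None of them are larger than 31.

0 such elements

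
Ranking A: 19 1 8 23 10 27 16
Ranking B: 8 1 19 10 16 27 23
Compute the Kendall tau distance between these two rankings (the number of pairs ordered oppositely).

7

Assign each item its position (1..7) in the first ordering, then rewrite the second ordering as that position sequence:
positions: 19→1, 1→2, 8→3, 23→4, 10→5, 27→6, 16→7
second ordering as positions: [3, 2, 1, 5, 7, 6, 4]
Discordant pairs = inversions in this position sequence.
3: 2, 1 → 2
2: 1 → 1
1: 0
5: 4 → 1
7: 6, 4 → 2
6: 4 → 1
4: 0
Total: 2 + 1 + 0 + 1 + 2 + 1 + 0 = 7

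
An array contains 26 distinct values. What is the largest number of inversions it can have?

325 inversions

A reversed (strictly descending) arrangement makes every pair an inversion, giving C(26, 2) inversions.
C(26, 2) = 26·25/2 = 325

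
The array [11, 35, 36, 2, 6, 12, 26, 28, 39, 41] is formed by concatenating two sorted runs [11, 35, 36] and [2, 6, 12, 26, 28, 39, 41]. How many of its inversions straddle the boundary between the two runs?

12

For each element r of the right run, count left-run elements greater than r:
r = 2: 11, 35, 36 → 3
r = 6: 11, 35, 36 → 3
r = 12: 35, 36 → 2
r = 26: 35, 36 → 2
r = 28: 35, 36 → 2
r = 39: none → 0
r = 41: none → 0
Cross-inversions: 3 + 3 + 2 + 2 + 2 + 0 + 0 = 12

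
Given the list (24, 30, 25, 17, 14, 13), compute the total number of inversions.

13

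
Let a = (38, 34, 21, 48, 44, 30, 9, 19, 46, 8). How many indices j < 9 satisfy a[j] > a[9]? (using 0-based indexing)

The element at index 9 is 8.
Elements before it: 38, 34, 21, 48, 44, 30, 9, 19, 46
Those larger than 8: 38, 34, 21, 48, 44, 30, 9, 19, 46

9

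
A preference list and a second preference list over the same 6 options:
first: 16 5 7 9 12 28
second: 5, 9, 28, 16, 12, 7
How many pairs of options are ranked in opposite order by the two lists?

Assign each item its position (1..6) in the first ordering, then rewrite the second ordering as that position sequence:
positions: 16→1, 5→2, 7→3, 9→4, 12→5, 28→6
second ordering as positions: [2, 4, 6, 1, 5, 3]
Discordant pairs = inversions in this position sequence.
2: 1 → 1
4: 1, 3 → 2
6: 1, 5, 3 → 3
1: 0
5: 3 → 1
3: 0
Total: 1 + 2 + 3 + 0 + 1 + 0 = 7

7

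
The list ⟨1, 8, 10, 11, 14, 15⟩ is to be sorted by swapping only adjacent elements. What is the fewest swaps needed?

The minimum number of adjacent swaps to sort an array equals its inversion count, since every such swap removes exactly one inversion.
Count inversions — for each element, later elements that are smaller:
1: none → 0
8: none → 0
10: none → 0
11: none → 0
14: none → 0
15: none → 0
Total inversions: 0 + 0 + 0 + 0 + 0 + 0 = 0

There are 0 adjacent swaps.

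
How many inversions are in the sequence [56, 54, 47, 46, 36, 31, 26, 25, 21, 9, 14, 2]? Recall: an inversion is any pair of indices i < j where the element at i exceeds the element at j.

Element-by-element contributions:
56: 11
54: 10
47: 9
46: 8
36: 7
31: 6
26: 5
25: 4
21: 3
9: 1
14: 1
2: 0
Sum: 11 + 10 + 9 + 8 + 7 + 6 + 5 + 4 + 3 + 1 + 1 + 0 = 65

Inversions: 65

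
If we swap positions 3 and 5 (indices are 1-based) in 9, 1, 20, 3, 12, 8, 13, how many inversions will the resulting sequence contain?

7

Positions 3 and 5 hold 20 and 12; after swapping, the array is [9, 1, 12, 3, 20, 8, 13].
Sweep left to right; for each value list the smaller values that follow it:
9 → 1, 3, 8 → 3
1 → none → 0
12 → 3, 8 → 2
3 → none → 0
20 → 8, 13 → 2
8 → none → 0
13 → none → 0
Sum: 3 + 0 + 2 + 0 + 2 + 0 + 0 = 7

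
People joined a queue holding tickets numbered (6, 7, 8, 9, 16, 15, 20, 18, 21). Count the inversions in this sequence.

2

For each element, count later entries that are smaller:
6: 0
7: 0
8: 0
9: 0
16: 1
15: 0
20: 1
18: 0
21: 0
Sum: 0 + 0 + 0 + 0 + 1 + 0 + 1 + 0 + 0 = 2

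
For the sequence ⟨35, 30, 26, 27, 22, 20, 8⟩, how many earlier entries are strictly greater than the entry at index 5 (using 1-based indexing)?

The element at index 5 is 22.
Elements before it: 35, 30, 26, 27
Those larger than 22: 35, 30, 26, 27

4 such elements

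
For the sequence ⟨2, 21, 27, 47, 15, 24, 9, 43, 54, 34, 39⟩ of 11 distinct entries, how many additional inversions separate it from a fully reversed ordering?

38 inversions short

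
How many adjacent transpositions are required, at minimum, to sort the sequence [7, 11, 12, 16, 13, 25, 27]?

The minimum number of adjacent swaps to sort an array equals its inversion count, since every such swap removes exactly one inversion.
Count inversions — for each element, later elements that are smaller:
7: none → 0
11: none → 0
12: none → 0
16: 13 → 1
13: none → 0
25: none → 0
27: none → 0
Total inversions: 0 + 0 + 0 + 1 + 0 + 0 + 0 = 1

1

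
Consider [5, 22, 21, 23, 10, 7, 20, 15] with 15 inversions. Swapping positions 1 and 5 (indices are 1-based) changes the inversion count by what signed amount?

Positions 1 and 5 hold 5 and 10; after swapping, the array is [10, 22, 21, 23, 5, 7, 20, 15].
Sweep left to right; for each value list the smaller values that follow it:
10 → 5, 7 → 2
22 → 21, 5, 7, 20, 15 → 5
21 → 5, 7, 20, 15 → 4
23 → 5, 7, 20, 15 → 4
5 → none → 0
7 → none → 0
20 → 15 → 1
15 → none → 0
Sum: 2 + 5 + 4 + 4 + 0 + 0 + 1 + 0 = 16
Change: 16 − 15 = +1

+1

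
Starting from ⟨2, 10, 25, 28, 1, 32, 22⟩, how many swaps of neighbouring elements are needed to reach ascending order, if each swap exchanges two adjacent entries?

7 adjacent swaps

The minimum number of adjacent swaps to sort an array equals its inversion count, since every such swap removes exactly one inversion.
Count inversions — for each element, later elements that are smaller:
2: 1 → 1
10: 1 → 1
25: 1, 22 → 2
28: 1, 22 → 2
1: none → 0
32: 22 → 1
22: none → 0
Total inversions: 1 + 1 + 2 + 2 + 0 + 1 + 0 = 7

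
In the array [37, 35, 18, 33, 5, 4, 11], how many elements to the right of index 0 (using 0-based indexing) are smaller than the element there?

6 such elements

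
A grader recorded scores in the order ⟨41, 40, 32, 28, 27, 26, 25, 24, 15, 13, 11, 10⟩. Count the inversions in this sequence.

66 inversions

For each element, count later entries that are smaller:
41: 11
40: 10
32: 9
28: 8
27: 7
26: 6
25: 5
24: 4
15: 3
13: 2
11: 1
10: 0
Sum: 11 + 10 + 9 + 8 + 7 + 6 + 5 + 4 + 3 + 2 + 1 + 0 = 66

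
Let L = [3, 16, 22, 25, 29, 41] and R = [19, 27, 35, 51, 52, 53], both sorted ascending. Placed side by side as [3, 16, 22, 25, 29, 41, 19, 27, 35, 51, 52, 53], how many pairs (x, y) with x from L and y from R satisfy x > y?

For each element r of the right run, count left-run elements greater than r:
r = 19: 22, 25, 29, 41 → 4
r = 27: 29, 41 → 2
r = 35: 41 → 1
r = 51: none → 0
r = 52: none → 0
r = 53: none → 0
Cross-inversions: 4 + 2 + 1 + 0 + 0 + 0 = 7

7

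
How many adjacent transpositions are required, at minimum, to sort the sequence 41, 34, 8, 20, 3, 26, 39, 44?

12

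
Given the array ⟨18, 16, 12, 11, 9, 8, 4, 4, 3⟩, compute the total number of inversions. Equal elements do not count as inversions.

35

For each element, count later entries that are smaller:
18: 8
16: 7
12: 6
11: 5
9: 4
8: 3
4: 1
4: 1
3: 0
Sum: 8 + 7 + 6 + 5 + 4 + 3 + 1 + 1 + 0 = 35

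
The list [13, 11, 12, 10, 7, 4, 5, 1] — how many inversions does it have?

26

Count, for each position, how many later elements it exceeds:
13: 7
11: 5
12: 5
10: 4
7: 3
4: 1
5: 1
1: 0
Sum: 7 + 5 + 5 + 4 + 3 + 1 + 1 + 0 = 26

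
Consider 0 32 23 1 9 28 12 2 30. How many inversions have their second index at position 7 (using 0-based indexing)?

5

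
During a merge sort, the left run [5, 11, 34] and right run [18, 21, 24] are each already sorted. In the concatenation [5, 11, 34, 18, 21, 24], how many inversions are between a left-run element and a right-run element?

There are 3 cross-inversions.

Count, for every r in R, how many entries of L exceed r:
r = 18: 34 → 1
r = 21: 34 → 1
r = 24: 34 → 1
Cross-inversions: 1 + 1 + 1 = 3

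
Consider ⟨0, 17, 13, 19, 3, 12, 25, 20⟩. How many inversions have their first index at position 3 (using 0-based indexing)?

The element at index 3 is 19.
Elements after it: 3, 12, 25, 20
Those smaller than 19: 3, 12

2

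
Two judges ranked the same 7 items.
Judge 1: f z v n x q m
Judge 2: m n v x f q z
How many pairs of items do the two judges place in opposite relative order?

14

Assign each item its position (1..7) in the first ordering, then rewrite the second ordering as that position sequence:
positions: f→1, z→2, v→3, n→4, x→5, q→6, m→7
second ordering as positions: [7, 4, 3, 5, 1, 6, 2]
Discordant pairs = inversions in this position sequence.
7: 4, 3, 5, 1, 6, 2 → 6
4: 3, 1, 2 → 3
3: 1, 2 → 2
5: 1, 2 → 2
1: 0
6: 2 → 1
2: 0
Total: 6 + 3 + 2 + 2 + 0 + 1 + 0 = 14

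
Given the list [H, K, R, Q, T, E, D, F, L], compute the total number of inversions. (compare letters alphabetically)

20

Sweep left to right; for each value list the smaller values that follow it:
H: 3
K: 3
R: 5
Q: 4
T: 4
E: 1
D: 0
F: 0
L: 0
Sum: 3 + 3 + 5 + 4 + 4 + 1 + 0 + 0 + 0 = 20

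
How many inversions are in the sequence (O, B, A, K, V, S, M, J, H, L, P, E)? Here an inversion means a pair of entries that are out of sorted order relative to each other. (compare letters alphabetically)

For each element, count later entries that are smaller:
O → B, A, K, M, J, H, L, E → 8
B → A → 1
A → none → 0
K → J, H, E → 3
V → S, M, J, H, L, P, E → 7
S → M, J, H, L, P, E → 6
M → J, H, L, E → 4
J → H, E → 2
H → E → 1
L → E → 1
P → E → 1
E → none → 0
Sum: 8 + 1 + 0 + 3 + 7 + 6 + 4 + 2 + 1 + 1 + 1 + 0 = 34

34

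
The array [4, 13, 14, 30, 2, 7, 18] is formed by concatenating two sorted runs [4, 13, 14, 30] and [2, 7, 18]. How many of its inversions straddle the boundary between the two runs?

Take each right-half value and tally the left-half values above it:
r = 2: 4, 13, 14, 30 → 4
r = 7: 13, 14, 30 → 3
r = 18: 30 → 1
Cross-inversions: 4 + 3 + 1 = 8

8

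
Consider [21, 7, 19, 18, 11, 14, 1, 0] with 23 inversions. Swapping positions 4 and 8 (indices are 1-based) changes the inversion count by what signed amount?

Positions 4 and 8 hold 18 and 0; after swapping, the array is [21, 7, 19, 0, 11, 14, 1, 18].
For each element, count later entries that are smaller:
21 → 7, 19, 0, 11, 14, 1, 18 → 7
7 → 0, 1 → 2
19 → 0, 11, 14, 1, 18 → 5
0 → none → 0
11 → 1 → 1
14 → 1 → 1
1 → none → 0
18 → none → 0
Sum: 7 + 2 + 5 + 0 + 1 + 1 + 0 + 0 = 16
Change: 16 − 23 = -7

-7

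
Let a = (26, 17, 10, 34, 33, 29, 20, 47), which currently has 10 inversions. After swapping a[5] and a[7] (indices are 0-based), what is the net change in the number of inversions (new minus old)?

Positions 5 and 7 hold 29 and 47; after swapping, the array is [26, 17, 10, 34, 33, 47, 20, 29].
Count, for each position, how many later elements it exceeds:
26 → 17, 10, 20 → 3
17 → 10 → 1
10 → none → 0
34 → 33, 20, 29 → 3
33 → 20, 29 → 2
47 → 20, 29 → 2
20 → none → 0
29 → none → 0
Sum: 3 + 1 + 0 + 3 + 2 + 2 + 0 + 0 = 11
Change: 11 − 10 = +1

+1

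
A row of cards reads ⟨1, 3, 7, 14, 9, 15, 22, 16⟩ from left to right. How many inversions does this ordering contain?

2

Sweep left to right; for each value list the smaller values that follow it:
1 → none → 0
3 → none → 0
7 → none → 0
14 → 9 → 1
9 → none → 0
15 → none → 0
22 → 16 → 1
16 → none → 0
Sum: 0 + 0 + 0 + 1 + 0 + 0 + 1 + 0 = 2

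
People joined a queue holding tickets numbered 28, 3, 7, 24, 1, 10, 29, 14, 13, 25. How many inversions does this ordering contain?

Sweep left to right; for each value list the smaller values that follow it:
28: 8
3: 1
7: 1
24: 4
1: 0
10: 0
29: 3
14: 1
13: 0
25: 0
Sum: 8 + 1 + 1 + 4 + 0 + 0 + 3 + 1 + 0 + 0 = 18

18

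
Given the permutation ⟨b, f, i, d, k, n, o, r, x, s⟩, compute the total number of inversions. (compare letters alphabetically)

3

For each element, count later entries that are smaller:
b: 0
f: 1
i: 1
d: 0
k: 0
n: 0
o: 0
r: 0
x: 1
s: 0
Sum: 0 + 1 + 1 + 0 + 0 + 0 + 0 + 0 + 1 + 0 = 3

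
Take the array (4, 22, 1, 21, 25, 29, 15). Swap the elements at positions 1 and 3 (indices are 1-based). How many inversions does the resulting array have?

Positions 1 and 3 hold 4 and 1; after swapping, the array is [1, 22, 4, 21, 25, 29, 15].
Element-by-element contributions:
1 → none → 0
22 → 4, 21, 15 → 3
4 → none → 0
21 → 15 → 1
25 → 15 → 1
29 → 15 → 1
15 → none → 0
Sum: 0 + 3 + 0 + 1 + 1 + 1 + 0 = 6

6 inversions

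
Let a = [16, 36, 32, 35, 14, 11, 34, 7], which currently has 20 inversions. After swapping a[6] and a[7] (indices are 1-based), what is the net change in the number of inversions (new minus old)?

Positions 6 and 7 hold 11 and 34; after swapping, the array is [16, 36, 32, 35, 14, 34, 11, 7].
Count, for each position, how many later elements it exceeds:
16 → 14, 11, 7 → 3
36 → 32, 35, 14, 34, 11, 7 → 6
32 → 14, 11, 7 → 3
35 → 14, 34, 11, 7 → 4
14 → 11, 7 → 2
34 → 11, 7 → 2
11 → 7 → 1
7 → none → 0
Sum: 3 + 6 + 3 + 4 + 2 + 2 + 1 + 0 = 21
Change: 21 − 20 = +1

+1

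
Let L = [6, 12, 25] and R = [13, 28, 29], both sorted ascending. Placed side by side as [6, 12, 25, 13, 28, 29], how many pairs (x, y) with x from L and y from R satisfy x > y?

Take each right-half value and tally the left-half values above it:
r = 13: 25 → 1
r = 28: none → 0
r = 29: none → 0
Cross-inversions: 1 + 0 + 0 = 1

1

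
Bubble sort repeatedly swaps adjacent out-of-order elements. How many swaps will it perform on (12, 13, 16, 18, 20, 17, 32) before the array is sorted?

2 adjacent swaps

Minimum adjacent swaps = number of inversions (each swap of adjacent out-of-order elements removes one inversion and no swap can remove more).
Count inversions — for each element, later elements that are smaller:
12: none → 0
13: none → 0
16: none → 0
18: 17 → 1
20: 17 → 1
17: none → 0
32: none → 0
Total inversions: 0 + 0 + 0 + 1 + 1 + 0 + 0 = 2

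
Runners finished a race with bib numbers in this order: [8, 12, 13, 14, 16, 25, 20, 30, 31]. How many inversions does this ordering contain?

Count, for each position, how many later elements it exceeds:
8 → none → 0
12 → none → 0
13 → none → 0
14 → none → 0
16 → none → 0
25 → 20 → 1
20 → none → 0
30 → none → 0
31 → none → 0
Sum: 0 + 0 + 0 + 0 + 0 + 1 + 0 + 0 + 0 = 1

There is 1 inversion.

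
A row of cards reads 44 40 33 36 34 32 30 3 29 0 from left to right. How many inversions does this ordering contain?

42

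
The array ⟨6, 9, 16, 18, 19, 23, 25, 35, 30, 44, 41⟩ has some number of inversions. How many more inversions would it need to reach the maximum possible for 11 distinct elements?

Maximum inversions for 11 distinct elements is C(11, 2) = 11·10/2 = 55.
Current inversions — for each element, count later smaller elements:
6: 0
9: 0
16: 0
18: 0
19: 0
23: 0
25: 0
35: 1
30: 0
44: 1
41: 0
Current total: 0 + 0 + 0 + 0 + 0 + 0 + 0 + 1 + 0 + 1 + 0 = 2
Shortfall: 55 − 2 = 53

53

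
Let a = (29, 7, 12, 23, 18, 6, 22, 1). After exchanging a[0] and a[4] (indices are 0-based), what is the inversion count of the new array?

Positions 0 and 4 hold 29 and 18; after swapping, the array is [18, 7, 12, 23, 29, 6, 22, 1].
Sweep left to right; for each value list the smaller values that follow it:
18 → 7, 12, 6, 1 → 4
7 → 6, 1 → 2
12 → 6, 1 → 2
23 → 6, 22, 1 → 3
29 → 6, 22, 1 → 3
6 → 1 → 1
22 → 1 → 1
1 → none → 0
Sum: 4 + 2 + 2 + 3 + 3 + 1 + 1 + 0 = 16

16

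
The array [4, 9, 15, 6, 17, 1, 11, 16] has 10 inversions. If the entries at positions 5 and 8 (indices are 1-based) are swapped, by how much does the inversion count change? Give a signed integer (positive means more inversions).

-1

Positions 5 and 8 hold 17 and 16; after swapping, the array is [4, 9, 15, 6, 16, 1, 11, 17].
Sweep left to right; for each value list the smaller values that follow it:
4: 1
9: 2
15: 3
6: 1
16: 2
1: 0
11: 0
17: 0
Sum: 1 + 2 + 3 + 1 + 2 + 0 + 0 + 0 = 9
Change: 9 − 10 = -1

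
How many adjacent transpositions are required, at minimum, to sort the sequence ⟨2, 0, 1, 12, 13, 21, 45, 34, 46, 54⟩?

3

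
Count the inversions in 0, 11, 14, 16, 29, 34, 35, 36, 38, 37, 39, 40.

Element-by-element contributions:
0 → none → 0
11 → none → 0
14 → none → 0
16 → none → 0
29 → none → 0
34 → none → 0
35 → none → 0
36 → none → 0
38 → 37 → 1
37 → none → 0
39 → none → 0
40 → none → 0
Sum: 0 + 0 + 0 + 0 + 0 + 0 + 0 + 0 + 1 + 0 + 0 + 0 = 1

1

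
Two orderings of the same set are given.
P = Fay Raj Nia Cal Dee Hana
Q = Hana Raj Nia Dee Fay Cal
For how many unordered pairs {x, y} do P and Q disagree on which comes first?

Assign each item its position (1..6) in the first ordering, then rewrite the second ordering as that position sequence:
positions: Fay→1, Raj→2, Nia→3, Cal→4, Dee→5, Hana→6
second ordering as positions: [6, 2, 3, 5, 1, 4]
Discordant pairs = inversions in this position sequence.
6: 2, 3, 5, 1, 4 → 5
2: 1 → 1
3: 1 → 1
5: 1, 4 → 2
1: 0
4: 0
Total: 5 + 1 + 1 + 2 + 0 + 0 = 9

There are 9 disagreeing pairs.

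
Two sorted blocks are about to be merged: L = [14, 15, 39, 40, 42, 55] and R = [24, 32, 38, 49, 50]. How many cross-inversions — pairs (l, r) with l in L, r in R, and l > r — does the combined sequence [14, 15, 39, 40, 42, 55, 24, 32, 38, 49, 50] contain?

14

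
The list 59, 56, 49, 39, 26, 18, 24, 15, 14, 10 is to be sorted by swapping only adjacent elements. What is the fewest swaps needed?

Swaps: 44

Each adjacent swap fixes exactly one inversion, so the minimum swap count equals the number of inversions.
Count inversions — for each element, later elements that are smaller:
59: 56, 49, 39, 26, 18, 24, 15, 14, 10 → 9
56: 49, 39, 26, 18, 24, 15, 14, 10 → 8
49: 39, 26, 18, 24, 15, 14, 10 → 7
39: 26, 18, 24, 15, 14, 10 → 6
26: 18, 24, 15, 14, 10 → 5
18: 15, 14, 10 → 3
24: 15, 14, 10 → 3
15: 14, 10 → 2
14: 10 → 1
10: none → 0
Total inversions: 9 + 8 + 7 + 6 + 5 + 3 + 3 + 2 + 1 + 0 = 44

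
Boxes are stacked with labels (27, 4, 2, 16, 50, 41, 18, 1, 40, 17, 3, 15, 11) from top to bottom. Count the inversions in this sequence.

45 out-of-order pairs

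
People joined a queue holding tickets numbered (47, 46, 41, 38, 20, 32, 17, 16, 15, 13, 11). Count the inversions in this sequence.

For each element, count later entries that are smaller:
47: 10
46: 9
41: 8
38: 7
20: 5
32: 5
17: 4
16: 3
15: 2
13: 1
11: 0
Sum: 10 + 9 + 8 + 7 + 5 + 5 + 4 + 3 + 2 + 1 + 0 = 54

54 out-of-order pairs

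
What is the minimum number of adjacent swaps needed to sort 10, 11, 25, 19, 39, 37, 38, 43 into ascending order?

3 adjacent swaps

The minimum number of adjacent swaps to sort an array equals its inversion count, since every such swap removes exactly one inversion.
Count inversions — for each element, later elements that are smaller:
10: none → 0
11: none → 0
25: 19 → 1
19: none → 0
39: 37, 38 → 2
37: none → 0
38: none → 0
43: none → 0
Total inversions: 0 + 0 + 1 + 0 + 2 + 0 + 0 + 0 = 3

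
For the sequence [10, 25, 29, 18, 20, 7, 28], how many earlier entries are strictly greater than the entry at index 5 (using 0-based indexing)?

5

The element at index 5 is 7.
Elements before it: 10, 25, 29, 18, 20
Those larger than 7: 10, 25, 29, 18, 20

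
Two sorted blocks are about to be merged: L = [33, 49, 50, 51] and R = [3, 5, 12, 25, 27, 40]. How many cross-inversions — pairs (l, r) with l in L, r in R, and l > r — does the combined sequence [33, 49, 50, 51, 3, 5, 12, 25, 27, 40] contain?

Cross-inversions: 23

For each element r of the right run, count left-run elements greater than r:
r = 3: 33, 49, 50, 51 → 4
r = 5: 33, 49, 50, 51 → 4
r = 12: 33, 49, 50, 51 → 4
r = 25: 33, 49, 50, 51 → 4
r = 27: 33, 49, 50, 51 → 4
r = 40: 49, 50, 51 → 3
Cross-inversions: 4 + 4 + 4 + 4 + 4 + 3 = 23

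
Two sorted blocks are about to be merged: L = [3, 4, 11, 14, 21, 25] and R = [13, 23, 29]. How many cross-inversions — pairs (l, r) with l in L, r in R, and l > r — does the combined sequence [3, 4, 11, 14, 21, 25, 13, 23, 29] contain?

Count, for every r in R, how many entries of L exceed r:
r = 13: 14, 21, 25 → 3
r = 23: 25 → 1
r = 29: none → 0
Cross-inversions: 3 + 1 + 0 = 4

4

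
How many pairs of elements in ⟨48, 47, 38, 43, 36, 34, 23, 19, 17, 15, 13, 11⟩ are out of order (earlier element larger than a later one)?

Count, for each position, how many later elements it exceeds:
48: 11
47: 10
38: 8
43: 8
36: 7
34: 6
23: 5
19: 4
17: 3
15: 2
13: 1
11: 0
Sum: 11 + 10 + 8 + 8 + 7 + 6 + 5 + 4 + 3 + 2 + 1 + 0 = 65

65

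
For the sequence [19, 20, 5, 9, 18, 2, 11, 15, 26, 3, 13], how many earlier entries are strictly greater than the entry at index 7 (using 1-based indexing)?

The element at index 7 is 11.
Elements before it: 19, 20, 5, 9, 18, 2
Those larger than 11: 19, 20, 18

3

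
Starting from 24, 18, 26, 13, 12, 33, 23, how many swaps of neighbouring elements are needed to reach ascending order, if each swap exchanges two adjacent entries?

The minimum number of adjacent swaps to sort an array equals its inversion count, since every such swap removes exactly one inversion.
Count inversions — for each element, later elements that are smaller:
24: 18, 13, 12, 23 → 4
18: 13, 12 → 2
26: 13, 12, 23 → 3
13: 12 → 1
12: none → 0
33: 23 → 1
23: none → 0
Total inversions: 4 + 2 + 3 + 1 + 0 + 1 + 0 = 11

11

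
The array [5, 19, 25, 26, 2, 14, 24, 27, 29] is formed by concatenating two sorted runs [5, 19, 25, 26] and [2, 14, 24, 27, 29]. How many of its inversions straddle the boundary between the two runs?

9 cross-inversions

For each element r of the right run, count left-run elements greater than r:
r = 2: 5, 19, 25, 26 → 4
r = 14: 19, 25, 26 → 3
r = 24: 25, 26 → 2
r = 27: none → 0
r = 29: none → 0
Cross-inversions: 4 + 3 + 2 + 0 + 0 = 9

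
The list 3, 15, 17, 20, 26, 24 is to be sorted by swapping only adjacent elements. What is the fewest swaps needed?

1 swap

Each adjacent swap fixes exactly one inversion, so the minimum swap count equals the number of inversions.
Count inversions — for each element, later elements that are smaller:
3: none → 0
15: none → 0
17: none → 0
20: none → 0
26: 24 → 1
24: none → 0
Total inversions: 0 + 0 + 0 + 0 + 1 + 0 = 1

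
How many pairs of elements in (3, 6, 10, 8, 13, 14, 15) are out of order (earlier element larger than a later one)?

1 out-of-order pair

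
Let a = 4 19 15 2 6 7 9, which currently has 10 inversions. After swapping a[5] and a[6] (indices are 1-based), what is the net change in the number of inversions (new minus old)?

+1

Positions 5 and 6 hold 6 and 7; after swapping, the array is [4, 19, 15, 2, 7, 6, 9].
Sweep left to right; for each value list the smaller values that follow it:
4 → 2 → 1
19 → 15, 2, 7, 6, 9 → 5
15 → 2, 7, 6, 9 → 4
2 → none → 0
7 → 6 → 1
6 → none → 0
9 → none → 0
Sum: 1 + 5 + 4 + 0 + 1 + 0 + 0 = 11
Change: 11 − 10 = +1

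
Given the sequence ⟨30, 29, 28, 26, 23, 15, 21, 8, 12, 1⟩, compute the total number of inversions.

Sweep left to right; for each value list the smaller values that follow it:
30 → 29, 28, 26, 23, 15, 21, 8, 12, 1 → 9
29 → 28, 26, 23, 15, 21, 8, 12, 1 → 8
28 → 26, 23, 15, 21, 8, 12, 1 → 7
26 → 23, 15, 21, 8, 12, 1 → 6
23 → 15, 21, 8, 12, 1 → 5
15 → 8, 12, 1 → 3
21 → 8, 12, 1 → 3
8 → 1 → 1
12 → 1 → 1
1 → none → 0
Sum: 9 + 8 + 7 + 6 + 5 + 3 + 3 + 1 + 1 + 0 = 43

There are 43 out-of-order pairs.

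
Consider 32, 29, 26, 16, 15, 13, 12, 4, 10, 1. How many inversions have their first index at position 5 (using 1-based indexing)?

5

The element at index 5 is 15.
Elements after it: 13, 12, 4, 10, 1
Those smaller than 15: 13, 12, 4, 10, 1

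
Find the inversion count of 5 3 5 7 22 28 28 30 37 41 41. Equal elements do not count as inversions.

1

Sweep left to right; for each value list the smaller values that follow it:
5 → 3 → 1
3 → none → 0
5 → none → 0
7 → none → 0
22 → none → 0
28 → none → 0
28 → none → 0
30 → none → 0
37 → none → 0
41 → none → 0
41 → none → 0
Sum: 1 + 0 + 0 + 0 + 0 + 0 + 0 + 0 + 0 + 0 + 0 = 1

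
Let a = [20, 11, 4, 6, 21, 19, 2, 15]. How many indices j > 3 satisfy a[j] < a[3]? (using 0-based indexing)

The element at index 3 is 6.
Elements after it: 21, 19, 2, 15
Those smaller than 6: 2

1 such element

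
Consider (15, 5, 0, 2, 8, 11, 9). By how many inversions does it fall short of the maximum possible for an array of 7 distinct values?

Maximum inversions for 7 distinct elements is C(7, 2) = 7·6/2 = 21.
Current inversions — for each element, count later smaller elements:
15: 6
5: 2
0: 0
2: 0
8: 0
11: 1
9: 0
Current total: 6 + 2 + 0 + 0 + 0 + 1 + 0 = 9
Shortfall: 21 − 9 = 12

12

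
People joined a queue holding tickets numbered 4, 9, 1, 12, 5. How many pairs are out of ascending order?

For each element, count later entries that are smaller:
4: 1
9: 2
1: 0
12: 1
5: 0
Sum: 1 + 2 + 0 + 1 + 0 = 4

4 inversions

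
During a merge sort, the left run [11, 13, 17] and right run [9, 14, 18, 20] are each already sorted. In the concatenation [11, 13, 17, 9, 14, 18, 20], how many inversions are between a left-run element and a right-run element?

Count, for every r in R, how many entries of L exceed r:
r = 9: 11, 13, 17 → 3
r = 14: 17 → 1
r = 18: none → 0
r = 20: none → 0
Cross-inversions: 3 + 1 + 0 + 0 = 4

4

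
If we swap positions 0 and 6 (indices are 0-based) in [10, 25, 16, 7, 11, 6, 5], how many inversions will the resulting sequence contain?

Positions 0 and 6 hold 10 and 5; after swapping, the array is [5, 25, 16, 7, 11, 6, 10].
Count, for each position, how many later elements it exceeds:
5: 0
25: 5
16: 4
7: 1
11: 2
6: 0
10: 0
Sum: 0 + 5 + 4 + 1 + 2 + 0 + 0 = 12

12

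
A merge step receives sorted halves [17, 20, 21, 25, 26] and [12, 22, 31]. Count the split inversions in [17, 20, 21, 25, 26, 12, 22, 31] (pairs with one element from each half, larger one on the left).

Count, for every r in R, how many entries of L exceed r:
r = 12: 17, 20, 21, 25, 26 → 5
r = 22: 25, 26 → 2
r = 31: none → 0
Cross-inversions: 5 + 2 + 0 = 7

7 split inversions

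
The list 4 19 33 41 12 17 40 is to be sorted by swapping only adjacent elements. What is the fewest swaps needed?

7 swaps

Minimum adjacent swaps = number of inversions (each swap of adjacent out-of-order elements removes one inversion and no swap can remove more).
Count inversions — for each element, later elements that are smaller:
4: none → 0
19: 12, 17 → 2
33: 12, 17 → 2
41: 12, 17, 40 → 3
12: none → 0
17: none → 0
40: none → 0
Total inversions: 0 + 2 + 2 + 3 + 0 + 0 + 0 = 7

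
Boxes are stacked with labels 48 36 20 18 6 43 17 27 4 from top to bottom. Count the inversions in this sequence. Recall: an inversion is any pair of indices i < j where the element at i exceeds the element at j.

Element-by-element contributions:
48 → 36, 20, 18, 6, 43, 17, 27, 4 → 8
36 → 20, 18, 6, 17, 27, 4 → 6
20 → 18, 6, 17, 4 → 4
18 → 6, 17, 4 → 3
6 → 4 → 1
43 → 17, 27, 4 → 3
17 → 4 → 1
27 → 4 → 1
4 → none → 0
Sum: 8 + 6 + 4 + 3 + 1 + 3 + 1 + 1 + 0 = 27

27 inversions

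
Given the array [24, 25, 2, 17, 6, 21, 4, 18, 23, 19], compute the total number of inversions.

23

Sweep left to right; for each value list the smaller values that follow it:
24: 8
25: 8
2: 0
17: 2
6: 1
21: 3
4: 0
18: 0
23: 1
19: 0
Sum: 8 + 8 + 0 + 2 + 1 + 3 + 0 + 0 + 1 + 0 = 23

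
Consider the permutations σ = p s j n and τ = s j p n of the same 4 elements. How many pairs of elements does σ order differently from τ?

Assign each item its position (1..4) in the first ordering, then rewrite the second ordering as that position sequence:
positions: p→1, s→2, j→3, n→4
second ordering as positions: [2, 3, 1, 4]
Discordant pairs = inversions in this position sequence.
2: 1 → 1
3: 1 → 1
1: 0
4: 0
Total: 1 + 1 + 0 + 0 = 2

2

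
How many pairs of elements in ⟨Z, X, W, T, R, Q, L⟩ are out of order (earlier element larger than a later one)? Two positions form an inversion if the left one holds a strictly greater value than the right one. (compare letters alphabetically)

There are 21 inversions.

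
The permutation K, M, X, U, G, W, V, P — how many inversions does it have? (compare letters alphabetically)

Count, for each position, how many later elements it exceeds:
K: 1
M: 1
X: 5
U: 2
G: 0
W: 2
V: 1
P: 0
Sum: 1 + 1 + 5 + 2 + 0 + 2 + 1 + 0 = 12

12 inversions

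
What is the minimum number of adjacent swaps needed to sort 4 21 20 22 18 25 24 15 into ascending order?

The minimum number of adjacent swaps to sort an array equals its inversion count, since every such swap removes exactly one inversion.
Count inversions — for each element, later elements that are smaller:
4: none → 0
21: 20, 18, 15 → 3
20: 18, 15 → 2
22: 18, 15 → 2
18: 15 → 1
25: 24, 15 → 2
24: 15 → 1
15: none → 0
Total inversions: 0 + 3 + 2 + 2 + 1 + 2 + 1 + 0 = 11

11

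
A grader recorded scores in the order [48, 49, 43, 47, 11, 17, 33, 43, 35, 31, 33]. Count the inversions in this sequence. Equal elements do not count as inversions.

37

Count, for each position, how many later elements it exceeds:
48: 9
49: 9
43: 6
47: 7
11: 0
17: 0
33: 1
43: 3
35: 2
31: 0
33: 0
Sum: 9 + 9 + 6 + 7 + 0 + 0 + 1 + 3 + 2 + 0 + 0 = 37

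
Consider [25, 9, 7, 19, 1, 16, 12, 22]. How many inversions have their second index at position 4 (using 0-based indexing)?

4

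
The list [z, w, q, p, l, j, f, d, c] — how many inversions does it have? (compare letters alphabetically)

36

For each element, count later entries that are smaller:
z → w, q, p, l, j, f, d, c → 8
w → q, p, l, j, f, d, c → 7
q → p, l, j, f, d, c → 6
p → l, j, f, d, c → 5
l → j, f, d, c → 4
j → f, d, c → 3
f → d, c → 2
d → c → 1
c → none → 0
Sum: 8 + 7 + 6 + 5 + 4 + 3 + 2 + 1 + 0 = 36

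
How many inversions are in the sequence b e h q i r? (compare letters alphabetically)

1

Sweep left to right; for each value list the smaller values that follow it:
b: 0
e: 0
h: 0
q: 1
i: 0
r: 0
Sum: 0 + 0 + 0 + 1 + 0 + 0 = 1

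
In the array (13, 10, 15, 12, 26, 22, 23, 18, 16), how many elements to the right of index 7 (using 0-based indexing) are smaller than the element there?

1 such element

The element at index 7 is 18.
Elements after it: 16
Those smaller than 18: 16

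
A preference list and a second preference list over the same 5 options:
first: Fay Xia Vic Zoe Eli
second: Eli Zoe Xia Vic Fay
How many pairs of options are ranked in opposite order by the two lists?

9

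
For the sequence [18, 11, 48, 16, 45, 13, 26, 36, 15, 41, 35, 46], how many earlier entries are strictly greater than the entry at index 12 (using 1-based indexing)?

1

The element at index 12 is 46.
Elements before it: 18, 11, 48, 16, 45, 13, 26, 36, 15, 41, 35
Those larger than 46: 48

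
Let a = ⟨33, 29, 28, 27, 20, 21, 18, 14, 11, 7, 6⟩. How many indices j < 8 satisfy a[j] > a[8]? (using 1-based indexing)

7

The element at index 8 is 14.
Elements before it: 33, 29, 28, 27, 20, 21, 18
Those larger than 14: 33, 29, 28, 27, 20, 21, 18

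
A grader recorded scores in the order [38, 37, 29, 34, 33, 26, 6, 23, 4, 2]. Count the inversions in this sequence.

Sweep left to right; for each value list the smaller values that follow it:
38: 9
37: 8
29: 5
34: 6
33: 5
26: 4
6: 2
23: 2
4: 1
2: 0
Sum: 9 + 8 + 5 + 6 + 5 + 4 + 2 + 2 + 1 + 0 = 42

Inversions: 42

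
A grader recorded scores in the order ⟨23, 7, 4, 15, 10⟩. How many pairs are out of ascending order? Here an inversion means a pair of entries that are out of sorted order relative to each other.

Element-by-element contributions:
23: 4
7: 1
4: 0
15: 1
10: 0
Sum: 4 + 1 + 0 + 1 + 0 = 6

6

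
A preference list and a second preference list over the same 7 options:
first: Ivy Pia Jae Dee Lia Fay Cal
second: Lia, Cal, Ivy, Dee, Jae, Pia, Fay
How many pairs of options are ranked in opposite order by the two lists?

Assign each item its position (1..7) in the first ordering, then rewrite the second ordering as that position sequence:
positions: Ivy→1, Pia→2, Jae→3, Dee→4, Lia→5, Fay→6, Cal→7
second ordering as positions: [5, 7, 1, 4, 3, 2, 6]
Discordant pairs = inversions in this position sequence.
5: 1, 4, 3, 2 → 4
7: 1, 4, 3, 2, 6 → 5
1: 0
4: 3, 2 → 2
3: 2 → 1
2: 0
6: 0
Total: 4 + 5 + 0 + 2 + 1 + 0 + 0 = 12

12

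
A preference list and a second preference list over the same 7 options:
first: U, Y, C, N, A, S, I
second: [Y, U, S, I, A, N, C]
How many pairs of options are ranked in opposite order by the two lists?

10

Assign each item its position (1..7) in the first ordering, then rewrite the second ordering as that position sequence:
positions: U→1, Y→2, C→3, N→4, A→5, S→6, I→7
second ordering as positions: [2, 1, 6, 7, 5, 4, 3]
Discordant pairs = inversions in this position sequence.
2: 1 → 1
1: 0
6: 5, 4, 3 → 3
7: 5, 4, 3 → 3
5: 4, 3 → 2
4: 3 → 1
3: 0
Total: 1 + 0 + 3 + 3 + 2 + 1 + 0 = 10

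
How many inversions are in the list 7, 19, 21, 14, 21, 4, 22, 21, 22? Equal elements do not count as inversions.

Count, for each position, how many later elements it exceeds:
7 → 4 → 1
19 → 14, 4 → 2
21 → 14, 4 → 2
14 → 4 → 1
21 → 4 → 1
4 → none → 0
22 → 21 → 1
21 → none → 0
22 → none → 0
Sum: 1 + 2 + 2 + 1 + 1 + 0 + 1 + 0 + 0 = 8

8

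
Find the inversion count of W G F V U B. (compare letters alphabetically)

Element-by-element contributions:
W → G, F, V, U, B → 5
G → F, B → 2
F → B → 1
V → U, B → 2
U → B → 1
B → none → 0
Sum: 5 + 2 + 1 + 2 + 1 + 0 = 11

Out-of-order pairs: 11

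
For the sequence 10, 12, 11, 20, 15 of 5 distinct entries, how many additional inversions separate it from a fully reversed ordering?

8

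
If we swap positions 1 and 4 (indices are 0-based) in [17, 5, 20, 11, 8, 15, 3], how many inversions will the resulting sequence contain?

15

Positions 1 and 4 hold 5 and 8; after swapping, the array is [17, 8, 20, 11, 5, 15, 3].
Count, for each position, how many later elements it exceeds:
17 → 8, 11, 5, 15, 3 → 5
8 → 5, 3 → 2
20 → 11, 5, 15, 3 → 4
11 → 5, 3 → 2
5 → 3 → 1
15 → 3 → 1
3 → none → 0
Sum: 5 + 2 + 4 + 2 + 1 + 1 + 0 = 15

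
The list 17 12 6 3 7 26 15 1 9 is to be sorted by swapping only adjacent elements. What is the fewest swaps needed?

Minimum adjacent swaps = number of inversions (each swap of adjacent out-of-order elements removes one inversion and no swap can remove more).
Count inversions — for each element, later elements that are smaller:
17: 12, 6, 3, 7, 15, 1, 9 → 7
12: 6, 3, 7, 1, 9 → 5
6: 3, 1 → 2
3: 1 → 1
7: 1 → 1
26: 15, 1, 9 → 3
15: 1, 9 → 2
1: none → 0
9: none → 0
Total inversions: 7 + 5 + 2 + 1 + 1 + 3 + 2 + 0 + 0 = 21

21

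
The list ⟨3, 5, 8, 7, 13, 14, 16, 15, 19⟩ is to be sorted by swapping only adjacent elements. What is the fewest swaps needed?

Minimum adjacent swaps = number of inversions (each swap of adjacent out-of-order elements removes one inversion and no swap can remove more).
Count inversions — for each element, later elements that are smaller:
3: none → 0
5: none → 0
8: 7 → 1
7: none → 0
13: none → 0
14: none → 0
16: 15 → 1
15: none → 0
19: none → 0
Total inversions: 0 + 0 + 1 + 0 + 0 + 0 + 1 + 0 + 0 = 2

2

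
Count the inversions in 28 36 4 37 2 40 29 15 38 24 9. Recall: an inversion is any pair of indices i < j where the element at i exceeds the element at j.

29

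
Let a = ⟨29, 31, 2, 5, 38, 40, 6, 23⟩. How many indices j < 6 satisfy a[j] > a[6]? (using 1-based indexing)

0

The element at index 6 is 40.
Elements before it: 29, 31, 2, 5, 38
None of them are larger than 40.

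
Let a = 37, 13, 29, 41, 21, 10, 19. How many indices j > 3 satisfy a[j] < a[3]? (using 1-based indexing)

3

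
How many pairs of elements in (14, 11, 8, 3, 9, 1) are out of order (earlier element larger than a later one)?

Count, for each position, how many later elements it exceeds:
14: 5
11: 4
8: 2
3: 1
9: 1
1: 0
Sum: 5 + 4 + 2 + 1 + 1 + 0 = 13

13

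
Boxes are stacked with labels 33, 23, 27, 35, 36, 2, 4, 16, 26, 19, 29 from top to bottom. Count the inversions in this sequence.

30 inversions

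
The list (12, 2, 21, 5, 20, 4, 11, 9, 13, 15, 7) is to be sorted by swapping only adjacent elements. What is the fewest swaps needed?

26

Minimum adjacent swaps = number of inversions (each swap of adjacent out-of-order elements removes one inversion and no swap can remove more).
Count inversions — for each element, later elements that are smaller:
12: 2, 5, 4, 11, 9, 7 → 6
2: none → 0
21: 5, 20, 4, 11, 9, 13, 15, 7 → 8
5: 4 → 1
20: 4, 11, 9, 13, 15, 7 → 6
4: none → 0
11: 9, 7 → 2
9: 7 → 1
13: 7 → 1
15: 7 → 1
7: none → 0
Total inversions: 6 + 0 + 8 + 1 + 6 + 0 + 2 + 1 + 1 + 1 + 0 = 26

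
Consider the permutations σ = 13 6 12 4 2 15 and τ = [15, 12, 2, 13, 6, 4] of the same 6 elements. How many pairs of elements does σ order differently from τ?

10

Assign each item its position (1..6) in the first ordering, then rewrite the second ordering as that position sequence:
positions: 13→1, 6→2, 12→3, 4→4, 2→5, 15→6
second ordering as positions: [6, 3, 5, 1, 2, 4]
Discordant pairs = inversions in this position sequence.
6: 3, 5, 1, 2, 4 → 5
3: 1, 2 → 2
5: 1, 2, 4 → 3
1: 0
2: 0
4: 0
Total: 5 + 2 + 3 + 0 + 0 + 0 = 10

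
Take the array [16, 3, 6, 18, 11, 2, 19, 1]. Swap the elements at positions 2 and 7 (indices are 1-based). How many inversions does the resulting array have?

23

Positions 2 and 7 hold 3 and 19; after swapping, the array is [16, 19, 6, 18, 11, 2, 3, 1].
Sweep left to right; for each value list the smaller values that follow it:
16: 5
19: 6
6: 3
18: 4
11: 3
2: 1
3: 1
1: 0
Sum: 5 + 6 + 3 + 4 + 3 + 1 + 1 + 0 = 23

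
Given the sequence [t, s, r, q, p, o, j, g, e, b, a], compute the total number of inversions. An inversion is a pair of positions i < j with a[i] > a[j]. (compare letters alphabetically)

Count, for each position, how many later elements it exceeds:
t → s, r, q, p, o, j, g, e, b, a → 10
s → r, q, p, o, j, g, e, b, a → 9
r → q, p, o, j, g, e, b, a → 8
q → p, o, j, g, e, b, a → 7
p → o, j, g, e, b, a → 6
o → j, g, e, b, a → 5
j → g, e, b, a → 4
g → e, b, a → 3
e → b, a → 2
b → a → 1
a → none → 0
Sum: 10 + 9 + 8 + 7 + 6 + 5 + 4 + 3 + 2 + 1 + 0 = 55

55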